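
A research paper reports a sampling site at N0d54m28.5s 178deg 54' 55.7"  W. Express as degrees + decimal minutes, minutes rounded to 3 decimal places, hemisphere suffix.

φ: seconds/60 = 0.47500; minutes = 54 + 0.47500 = 54.47500
Lon: 54 + 55.7/60 = 54.92833′

0° 54.475′ N, 178° 54.928′ W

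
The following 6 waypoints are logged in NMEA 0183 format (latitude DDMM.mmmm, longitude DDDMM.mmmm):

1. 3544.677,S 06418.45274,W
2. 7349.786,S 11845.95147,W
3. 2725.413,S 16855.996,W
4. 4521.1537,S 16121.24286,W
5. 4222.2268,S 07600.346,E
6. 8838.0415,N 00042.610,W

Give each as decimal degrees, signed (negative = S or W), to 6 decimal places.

1. -35.744617, -64.307546
2. -73.829767, -118.765858
3. -27.423550, -168.933267
4. -45.352562, -161.354048
5. -42.370447, 76.005767
6. 88.634025, -0.710167

Point 1:
  Lat: split at 2 digits → 35° and 44.677′; 35 + 44.677/60 = 35.7446167
  hemisphere S, so the sign is −
  Longitude: degrees = first 3 digits = 64, minutes = 18.45274; 64 + 18.45274/60 = 64.3075457
  W ⇒ negate
Point 2:
  Latitude: split at 2 digits → 73° and 49.786′; 73 + 49.786/60 = 73.8297667
  S → negative
  Lon: degrees = first 3 digits = 118, minutes = 45.95147; 118 + 45.95147/60 = 118.7658578
  W → negative
Point 3:
  Latitude: degrees = first 2 digits = 27, minutes = 25.413; 27 + 25.413/60 = 27.4235500
  S → negative
  Lon: degrees = first 3 digits = 168, minutes = 55.996; 168 + 55.996/60 = 168.9332667
  W ⇒ negate
Point 4:
  Lat: degrees = first 2 digits = 45, minutes = 21.1537; 45 + 21.1537/60 = 45.3525617
  S ⇒ negate
  λ: split at 3 digits → 161° and 21.24286′; 161 + 21.24286/60 = 161.3540477
  W ⇒ negate
Point 5:
  Lat: split at 2 digits → 42° and 22.2268′; 42 + 22.2268/60 = 42.3704467
  hemisphere S, so the sign is −
  λ: degrees = first 3 digits = 76, minutes = 0.346; 76 + 0.346/60 = 76.0057667
  E ⇒ keep positive
Point 6:
  Lat: split at 2 digits → 88° and 38.0415′; 88 + 38.0415/60 = 88.6340250
  N ⇒ keep positive
  Longitude: degrees = first 3 digits = 0, minutes = 42.61; 0 + 42.61/60 = 0.7101667
  hemisphere W, so the sign is −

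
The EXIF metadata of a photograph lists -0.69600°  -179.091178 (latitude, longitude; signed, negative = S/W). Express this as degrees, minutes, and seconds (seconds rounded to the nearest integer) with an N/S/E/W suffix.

0°41′46″ S, 179°05′28″ W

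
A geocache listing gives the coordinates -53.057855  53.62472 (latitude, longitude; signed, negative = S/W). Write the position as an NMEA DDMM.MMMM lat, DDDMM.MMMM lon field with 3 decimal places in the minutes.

5303.471,S / 05337.483,E

Latitude is negative → S; |value| = 53.057855
Latitude: 53° + 0.057855 × 60 = 53° 3.47130′
Longitude: 53° + 0.624720 × 60 = 53° 37.48320′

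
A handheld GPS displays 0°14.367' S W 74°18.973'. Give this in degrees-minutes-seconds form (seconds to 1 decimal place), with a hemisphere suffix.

φ: 14.36700′ → 14′ and 0.36700 × 60 = 22.020″
Lon: 18.97300′ → 18′ and 0.97300 × 60 = 58.380″

0°14′22.0″ S, 74°18′58.4″ W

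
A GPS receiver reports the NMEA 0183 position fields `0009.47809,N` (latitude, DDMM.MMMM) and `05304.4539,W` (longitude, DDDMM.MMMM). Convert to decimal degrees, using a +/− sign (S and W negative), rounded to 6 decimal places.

0.157968, -53.074232

Lat: degrees = first 2 digits = 0, minutes = 9.47809; 0 + 9.47809/60 = 0.1579682
N → positive
Lon: split at 3 digits → 053° and 4.4539′; 53 + 4.4539/60 = 53.0742317
W ⇒ negate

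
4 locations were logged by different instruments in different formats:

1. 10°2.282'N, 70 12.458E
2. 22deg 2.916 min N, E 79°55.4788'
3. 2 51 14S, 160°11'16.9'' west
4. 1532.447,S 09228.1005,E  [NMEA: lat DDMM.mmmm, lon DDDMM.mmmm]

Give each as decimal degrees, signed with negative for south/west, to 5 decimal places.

1. 10.03803, 70.20763
2. 22.04860, 79.92465
3. -2.85389, -160.18803
4. -15.54078, 92.46834

Point 1:
  Lat: 2.282′ = 0.038033°; total 10.038033
  N → positive
  Longitude: 12.458′ = 0.207633°; total 70.207633
  E → positive
Point 2:
  Lat: 22 + 2.916/60 = 22.048600
  N → positive
  Longitude: 55.4788′ = 0.924647°; total 79.924647
  E → positive
Point 3:
  Lat: 2 + 51/60 + 14/3600 = 2.853889
  S ⇒ negate
  Lon: 160 + 11/60 + 16.9/3600 = 160.188028
  hemisphere W, so the sign is −
Point 4:
  Lat: split at 2 digits → 15° and 32.447′; 15 + 32.447/60 = 15.540783
  S ⇒ negate
  Longitude: split at 3 digits → 092° and 28.1005′; 92 + 28.1005/60 = 92.468342
  E → positive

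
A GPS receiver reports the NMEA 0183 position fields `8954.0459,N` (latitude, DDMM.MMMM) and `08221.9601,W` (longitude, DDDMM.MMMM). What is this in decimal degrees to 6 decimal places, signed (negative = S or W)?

89.900765, -82.366002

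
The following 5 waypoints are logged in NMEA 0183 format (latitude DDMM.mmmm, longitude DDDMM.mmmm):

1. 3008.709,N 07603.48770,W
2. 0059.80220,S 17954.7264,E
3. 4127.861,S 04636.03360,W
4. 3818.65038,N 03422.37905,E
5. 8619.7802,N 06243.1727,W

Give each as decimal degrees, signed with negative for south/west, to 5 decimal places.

1. 30.14515, -76.05813
2. -0.99670, 179.91211
3. -41.46435, -46.60056
4. 38.31084, 34.37298
5. 86.32967, -62.71955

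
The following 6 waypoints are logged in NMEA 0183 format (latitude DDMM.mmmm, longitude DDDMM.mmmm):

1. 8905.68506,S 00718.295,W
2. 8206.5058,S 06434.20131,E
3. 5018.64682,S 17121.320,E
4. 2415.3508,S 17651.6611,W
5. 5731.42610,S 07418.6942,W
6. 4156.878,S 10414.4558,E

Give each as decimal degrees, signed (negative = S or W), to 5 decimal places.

1. -89.09475, -7.30492
2. -82.10843, 64.57002
3. -50.31078, 171.35533
4. -24.25585, -176.86102
5. -57.52377, -74.31157
6. -41.94797, 104.24093

Point 1:
  φ: degrees = first 2 digits = 89, minutes = 5.68506; 89 + 5.68506/60 = 89.094751
  hemisphere S, so the sign is −
  λ: split at 3 digits → 007° and 18.295′; 7 + 18.295/60 = 7.304917
  W → negative
Point 2:
  Latitude: degrees = first 2 digits = 82, minutes = 6.5058; 82 + 6.5058/60 = 82.108430
  S ⇒ negate
  Longitude: split at 3 digits → 064° and 34.20131′; 64 + 34.20131/60 = 64.570022
  E ⇒ keep positive
Point 3:
  Lat: split at 2 digits → 50° and 18.64682′; 50 + 18.64682/60 = 50.310780
  hemisphere S, so the sign is −
  Lon: split at 3 digits → 171° and 21.32′; 171 + 21.32/60 = 171.355333
  E ⇒ keep positive
Point 4:
  φ: degrees = first 2 digits = 24, minutes = 15.3508; 24 + 15.3508/60 = 24.255847
  S ⇒ negate
  Lon: split at 3 digits → 176° and 51.6611′; 176 + 51.6611/60 = 176.861018
  W ⇒ negate
Point 5:
  Lat: split at 2 digits → 57° and 31.4261′; 57 + 31.4261/60 = 57.523768
  S ⇒ negate
  Longitude: split at 3 digits → 074° and 18.6942′; 74 + 18.6942/60 = 74.311570
  W → negative
Point 6:
  Lat: degrees = first 2 digits = 41, minutes = 56.878; 41 + 56.878/60 = 41.947967
  S ⇒ negate
  Lon: degrees = first 3 digits = 104, minutes = 14.4558; 104 + 14.4558/60 = 104.240930
  E ⇒ keep positive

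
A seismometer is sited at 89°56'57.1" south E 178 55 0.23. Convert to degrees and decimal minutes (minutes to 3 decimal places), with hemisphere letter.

Latitude: seconds/60 = 0.95167; minutes = 56 + 0.95167 = 56.95167
λ: 55 + 0.23/60 = 55.00383′

89° 56.952′ S, 178° 55.004′ E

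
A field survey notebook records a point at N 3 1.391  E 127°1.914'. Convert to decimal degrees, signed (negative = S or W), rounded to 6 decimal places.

3.023183, 127.031900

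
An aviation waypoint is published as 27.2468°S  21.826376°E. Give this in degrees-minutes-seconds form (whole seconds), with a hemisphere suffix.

Latitude: 0.246800° → 14.80800′; 0.80800 × 60 = 48.48″
Longitude: whole degrees 21; 49.58256′ → 49′ and 34.95″

27°14′48″ S, 21°49′35″ E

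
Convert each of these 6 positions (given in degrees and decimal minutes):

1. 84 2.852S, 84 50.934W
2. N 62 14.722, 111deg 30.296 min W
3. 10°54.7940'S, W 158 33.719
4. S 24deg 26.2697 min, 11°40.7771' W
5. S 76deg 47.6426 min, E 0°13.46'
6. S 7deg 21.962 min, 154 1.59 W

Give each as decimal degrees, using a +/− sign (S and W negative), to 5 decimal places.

1. -84.04753, -84.84890
2. 62.24537, -111.50493
3. -10.91323, -158.56198
4. -24.43783, -11.67962
5. -76.79404, 0.22433
6. -7.36603, -154.02650

Point 1:
  φ: 84 + 2.852/60 = 84.047533
  S → negative
  Longitude: 84 + 50.934/60 = 84.848900
  W ⇒ negate
Point 2:
  φ: 14.722′ = 0.245367°; total 62.245367
  N → positive
  Longitude: 111 + 30.296/60 = 111.504933
  W ⇒ negate
Point 3:
  φ: 54.794′ = 0.913233°; total 10.913233
  S ⇒ negate
  Lon: 33.719′ = 0.561983°; total 158.561983
  W ⇒ negate
Point 4:
  Lat: 24 + 26.2697/60 = 24.437828
  S → negative
  Lon: 11 + 40.7771/60 = 11.679618
  W ⇒ negate
Point 5:
  Lat: 76 + 47.6426/60 = 76.794043
  hemisphere S, so the sign is −
  Lon: 0 + 13.46/60 = 0.224333
  E → positive
Point 6:
  Lat: 7 + 21.962/60 = 7.366033
  S → negative
  Longitude: 1.59′ = 0.026500°; total 154.026500
  W ⇒ negate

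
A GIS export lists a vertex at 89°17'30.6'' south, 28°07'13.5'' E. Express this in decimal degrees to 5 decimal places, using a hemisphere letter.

89.29183° S, 28.12042° E

φ: 17′ + 30.6″ = 17.51000′; 89 + 17.51000/60 = 89.291833
Lon: 7′ + 13.5″ = 7.22500′; 28 + 7.22500/60 = 28.120417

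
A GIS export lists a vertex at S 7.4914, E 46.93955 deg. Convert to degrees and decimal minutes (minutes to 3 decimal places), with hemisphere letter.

Lat: 7° + 0.491400 × 60 = 7° 29.48400′
Lon: fractional part 0.939550 → 56.37300 minutes

7° 29.484′ S, 46° 56.373′ E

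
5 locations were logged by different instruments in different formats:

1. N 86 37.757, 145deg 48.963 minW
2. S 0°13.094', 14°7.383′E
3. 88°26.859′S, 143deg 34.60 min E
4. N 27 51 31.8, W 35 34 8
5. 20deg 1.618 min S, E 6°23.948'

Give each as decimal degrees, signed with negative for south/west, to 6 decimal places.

Point 1:
  Lat: 86 + 37.757/60 = 86.6292833
  N ⇒ keep positive
  Longitude: 48.963′ = 0.816050°; total 145.8160500
  hemisphere W, so the sign is −
Point 2:
  φ: 0 + 13.094/60 = 0.2182333
  hemisphere S, so the sign is −
  λ: 14 + 7.383/60 = 14.1230500
  E ⇒ keep positive
Point 3:
  Lat: 88 + 26.859/60 = 88.4476500
  S ⇒ negate
  λ: 34.6′ = 0.576667°; total 143.5766667
  E ⇒ keep positive
Point 4:
  Latitude: 27° + 51/60 + 31.8/3600 = 27 + 0.850000 + 0.008833 = 27.8588333
  N → positive
  Longitude: 35° + 34/60 + 8/3600 = 35 + 0.566667 + 0.002222 = 35.5688889
  hemisphere W, so the sign is −
Point 5:
  φ: 1.618′ = 0.026967°; total 20.0269667
  S ⇒ negate
  Longitude: 6 + 23.948/60 = 6.3991333
  E → positive

1. 86.629283, -145.816050
2. -0.218233, 14.123050
3. -88.447650, 143.576667
4. 27.858833, -35.568889
5. -20.026967, 6.399133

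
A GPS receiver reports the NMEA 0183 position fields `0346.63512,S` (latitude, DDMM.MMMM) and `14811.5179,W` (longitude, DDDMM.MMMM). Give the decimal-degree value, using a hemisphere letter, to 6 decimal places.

3.777252° S, 148.191965° W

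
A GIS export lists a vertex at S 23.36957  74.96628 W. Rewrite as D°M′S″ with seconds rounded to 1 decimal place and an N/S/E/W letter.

23°22′10.5″ S, 74°57′58.6″ W

Lat: 0.369570° → 22.17420′; 0.17420 × 60 = 10.452″
Longitude: 0.966280 × 60 = 57.97680′ → 57′, remainder × 60 = 58.608″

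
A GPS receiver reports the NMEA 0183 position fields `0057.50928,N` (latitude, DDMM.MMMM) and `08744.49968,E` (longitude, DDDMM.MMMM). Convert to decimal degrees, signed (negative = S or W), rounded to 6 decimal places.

Latitude: degrees = first 2 digits = 0, minutes = 57.50928; 0 + 57.50928/60 = 0.9584880
N → positive
Longitude: degrees = first 3 digits = 87, minutes = 44.49968; 87 + 44.49968/60 = 87.7416613
E → positive

0.958488, 87.741661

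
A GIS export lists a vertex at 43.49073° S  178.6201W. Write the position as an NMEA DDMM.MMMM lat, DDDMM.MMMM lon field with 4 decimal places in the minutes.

4329.4438,S / 17837.2060,W

Latitude: fractional part 0.490730 → 29.443800 minutes
Lon: 178° + 0.620100 × 60 = 178° 37.206000′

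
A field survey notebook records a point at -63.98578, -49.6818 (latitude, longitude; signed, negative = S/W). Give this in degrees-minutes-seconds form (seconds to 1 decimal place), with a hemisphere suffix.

Latitude is negative → S; |value| = 63.985780
Latitude: 0.985780° → 59.14680′; 0.14680 × 60 = 8.808″
Longitude is negative → W; |value| = 49.681800
Longitude: 0.681800° → 40.90800′; 0.90800 × 60 = 54.480″

63°59′8.8″ S, 49°40′54.5″ W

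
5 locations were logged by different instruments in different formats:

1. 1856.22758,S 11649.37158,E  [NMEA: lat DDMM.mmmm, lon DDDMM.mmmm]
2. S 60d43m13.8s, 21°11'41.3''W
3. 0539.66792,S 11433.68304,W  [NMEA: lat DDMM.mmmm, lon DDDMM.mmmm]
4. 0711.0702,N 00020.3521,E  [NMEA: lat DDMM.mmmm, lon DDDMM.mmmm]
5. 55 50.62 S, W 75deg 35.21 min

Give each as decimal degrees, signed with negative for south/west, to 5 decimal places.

Point 1:
  Latitude: degrees = first 2 digits = 18, minutes = 56.22758; 18 + 56.22758/60 = 18.937126
  S → negative
  Lon: degrees = first 3 digits = 116, minutes = 49.37158; 116 + 49.37158/60 = 116.822860
  E ⇒ keep positive
Point 2:
  Lat: 60 + 43/60 + 13.8/3600 = 60.720500
  hemisphere S, so the sign is −
  λ: 21 + 11/60 + 41.3/3600 = 21.194806
  W → negative
Point 3:
  Lat: degrees = first 2 digits = 5, minutes = 39.66792; 5 + 39.66792/60 = 5.661132
  S → negative
  Longitude: degrees = first 3 digits = 114, minutes = 33.68304; 114 + 33.68304/60 = 114.561384
  hemisphere W, so the sign is −
Point 4:
  φ: degrees = first 2 digits = 7, minutes = 11.0702; 7 + 11.0702/60 = 7.184503
  N ⇒ keep positive
  Lon: degrees = first 3 digits = 0, minutes = 20.3521; 0 + 20.3521/60 = 0.339202
  E ⇒ keep positive
Point 5:
  φ: 55 + 50.62/60 = 55.843667
  S → negative
  Longitude: 75 + 35.21/60 = 75.586833
  W ⇒ negate

1. -18.93713, 116.82286
2. -60.72050, -21.19481
3. -5.66113, -114.56138
4. 7.18450, 0.33920
5. -55.84367, -75.58683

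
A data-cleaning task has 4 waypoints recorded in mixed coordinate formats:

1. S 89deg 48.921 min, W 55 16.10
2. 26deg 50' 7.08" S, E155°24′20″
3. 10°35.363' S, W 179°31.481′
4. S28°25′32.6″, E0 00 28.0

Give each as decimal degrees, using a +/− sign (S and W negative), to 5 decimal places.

Point 1:
  φ: 48.921′ = 0.815350°; total 89.815350
  S → negative
  Longitude: 16.1′ = 0.268333°; total 55.268333
  hemisphere W, so the sign is −
Point 2:
  Latitude: 50′ + 7.08″ = 50.11800′; 26 + 50.11800/60 = 26.835300
  hemisphere S, so the sign is −
  Lon: 24′ + 20″ = 24.33333′; 155 + 24.33333/60 = 155.405556
  E → positive
Point 3:
  Lat: 10 + 35.363/60 = 10.589383
  S → negative
  Lon: 179 + 31.481/60 = 179.524683
  hemisphere W, so the sign is −
Point 4:
  Lat: 25′ + 32.6″ = 25.54333′; 28 + 25.54333/60 = 28.425722
  S ⇒ negate
  Longitude: 0′ + 28″ = 0.46667′; 0 + 0.46667/60 = 0.007778
  E ⇒ keep positive

1. -89.81535, -55.26833
2. -26.83530, 155.40556
3. -10.58938, -179.52468
4. -28.42572, 0.00778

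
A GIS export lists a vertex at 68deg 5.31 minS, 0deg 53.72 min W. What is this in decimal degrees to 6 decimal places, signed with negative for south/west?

-68.088500, -0.895333

φ: 68 + 5.31/60 = 68.0885000
S → negative
λ: 53.72′ = 0.895333°; total 0.8953333
W ⇒ negate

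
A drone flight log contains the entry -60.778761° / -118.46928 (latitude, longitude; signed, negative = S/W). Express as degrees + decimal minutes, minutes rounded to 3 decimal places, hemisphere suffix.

60° 46.726′ S, 118° 28.157′ W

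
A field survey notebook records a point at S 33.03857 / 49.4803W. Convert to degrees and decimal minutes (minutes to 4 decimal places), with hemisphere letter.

33° 2.3142′ S, 49° 28.8180′ W

φ: 33° + 0.038570 × 60 = 33° 2.314200′
Lon: minutes = (49.480300 − 49) × 60 = 28.818000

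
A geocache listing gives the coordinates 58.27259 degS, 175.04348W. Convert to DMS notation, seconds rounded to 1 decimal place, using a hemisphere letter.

Lat: 0.272590 × 60 = 16.35540′ → 16′, remainder × 60 = 21.324″
Longitude: whole degrees 175; 2.60880′ → 2′ and 36.528″

58°16′21.3″ S, 175°02′36.5″ W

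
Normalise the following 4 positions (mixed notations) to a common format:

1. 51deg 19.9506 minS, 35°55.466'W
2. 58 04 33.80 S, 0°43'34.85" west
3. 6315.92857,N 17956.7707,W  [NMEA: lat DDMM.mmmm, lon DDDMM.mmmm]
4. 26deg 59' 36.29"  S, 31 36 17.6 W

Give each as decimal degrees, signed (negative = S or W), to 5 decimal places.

1. -51.33251, -35.92443
2. -58.07606, -0.72635
3. 63.26548, -179.94618
4. -26.99341, -31.60489

Point 1:
  Latitude: 51 + 19.9506/60 = 51.332510
  hemisphere S, so the sign is −
  λ: 35 + 55.466/60 = 35.924433
  hemisphere W, so the sign is −
Point 2:
  Latitude: 58° + 4/60 + 33.8/3600 = 58 + 0.066667 + 0.009389 = 58.076056
  S ⇒ negate
  Longitude: 0° + 43/60 + 34.85/3600 = 0 + 0.716667 + 0.009681 = 0.726347
  hemisphere W, so the sign is −
Point 3:
  φ: split at 2 digits → 63° and 15.92857′; 63 + 15.92857/60 = 63.265476
  N ⇒ keep positive
  Lon: split at 3 digits → 179° and 56.7707′; 179 + 56.7707/60 = 179.946178
  hemisphere W, so the sign is −
Point 4:
  φ: 26 + 59/60 + 36.29/3600 = 26.993414
  hemisphere S, so the sign is −
  Lon: 36′ + 17.6″ = 36.29333′; 31 + 36.29333/60 = 31.604889
  hemisphere W, so the sign is −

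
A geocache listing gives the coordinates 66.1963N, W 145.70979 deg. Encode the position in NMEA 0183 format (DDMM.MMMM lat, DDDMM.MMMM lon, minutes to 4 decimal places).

φ: minutes = (66.196300 − 66) × 60 = 11.778000
Lon: 145° + 0.709790 × 60 = 145° 42.587400′

6611.7780,N / 14542.5874,W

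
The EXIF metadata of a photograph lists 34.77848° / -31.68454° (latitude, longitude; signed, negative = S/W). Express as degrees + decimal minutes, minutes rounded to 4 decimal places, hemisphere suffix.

34° 46.7088′ N, 31° 41.0724′ W

φ: fractional part 0.778480 → 46.708800 minutes
Longitude is negative → W; |value| = 31.684540
Lon: minutes = (31.684540 − 31) × 60 = 41.072400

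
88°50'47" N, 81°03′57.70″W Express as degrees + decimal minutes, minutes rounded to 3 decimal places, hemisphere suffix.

Lat: seconds/60 = 0.78333; minutes = 50 + 0.78333 = 50.78333
λ: 3 + 57.7/60 = 3.96167′

88° 50.783′ N, 81° 3.962′ W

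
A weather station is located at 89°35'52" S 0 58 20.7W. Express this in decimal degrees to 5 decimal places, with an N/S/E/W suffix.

φ: 35′ + 52″ = 35.86667′; 89 + 35.86667/60 = 89.597778
Lon: 58′ + 20.7″ = 58.34500′; 0 + 58.34500/60 = 0.972417

89.59778° S, 0.97242° W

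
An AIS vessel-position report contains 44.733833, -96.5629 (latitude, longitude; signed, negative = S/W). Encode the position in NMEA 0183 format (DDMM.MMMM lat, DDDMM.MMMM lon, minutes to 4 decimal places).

Lat: 44° + 0.733833 × 60 = 44° 44.029980′
Longitude is negative → W; |value| = 96.562900
Lon: fractional part 0.562900 → 33.774000 minutes

4444.0300,N / 09633.7740,W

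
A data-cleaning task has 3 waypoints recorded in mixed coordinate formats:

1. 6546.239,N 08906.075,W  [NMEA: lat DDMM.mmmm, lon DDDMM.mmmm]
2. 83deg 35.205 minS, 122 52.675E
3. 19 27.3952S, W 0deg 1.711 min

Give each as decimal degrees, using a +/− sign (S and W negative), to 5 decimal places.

1. 65.77065, -89.10125
2. -83.58675, 122.87792
3. -19.45659, -0.02852

Point 1:
  Lat: split at 2 digits → 65° and 46.239′; 65 + 46.239/60 = 65.770650
  N → positive
  λ: split at 3 digits → 089° and 6.075′; 89 + 6.075/60 = 89.101250
  W → negative
Point 2:
  Latitude: 83 + 35.205/60 = 83.586750
  S ⇒ negate
  λ: 52.675′ = 0.877917°; total 122.877917
  E → positive
Point 3:
  Latitude: 27.3952′ = 0.456587°; total 19.456587
  hemisphere S, so the sign is −
  Lon: 0 + 1.711/60 = 0.028517
  W → negative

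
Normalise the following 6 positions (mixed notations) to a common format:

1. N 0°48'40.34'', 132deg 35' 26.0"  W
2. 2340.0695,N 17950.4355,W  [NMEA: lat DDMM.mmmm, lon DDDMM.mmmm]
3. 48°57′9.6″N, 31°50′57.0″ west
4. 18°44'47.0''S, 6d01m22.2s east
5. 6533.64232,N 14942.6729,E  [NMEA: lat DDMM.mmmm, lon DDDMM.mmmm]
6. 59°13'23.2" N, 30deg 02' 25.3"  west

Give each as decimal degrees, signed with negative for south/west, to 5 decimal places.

1. 0.81121, -132.59056
2. 23.66783, -179.84059
3. 48.95267, -31.84917
4. -18.74639, 6.02283
5. 65.56071, 149.71122
6. 59.22311, -30.04036

Point 1:
  Lat: 48′ + 40.34″ = 48.67233′; 0 + 48.67233/60 = 0.811206
  N ⇒ keep positive
  λ: 35′ + 26″ = 35.43333′; 132 + 35.43333/60 = 132.590556
  W ⇒ negate
Point 2:
  φ: split at 2 digits → 23° and 40.0695′; 23 + 40.0695/60 = 23.667825
  N ⇒ keep positive
  Longitude: degrees = first 3 digits = 179, minutes = 50.4355; 179 + 50.4355/60 = 179.840592
  hemisphere W, so the sign is −
Point 3:
  Lat: 48 + 57/60 + 9.6/3600 = 48.952667
  N ⇒ keep positive
  Longitude: 50′ + 57″ = 50.95000′; 31 + 50.95000/60 = 31.849167
  W → negative
Point 4:
  Latitude: 44′ + 47″ = 44.78333′; 18 + 44.78333/60 = 18.746389
  S ⇒ negate
  Lon: 1′ + 22.2″ = 1.37000′; 6 + 1.37000/60 = 6.022833
  E → positive
Point 5:
  Lat: split at 2 digits → 65° and 33.64232′; 65 + 33.64232/60 = 65.560705
  N ⇒ keep positive
  Longitude: degrees = first 3 digits = 149, minutes = 42.6729; 149 + 42.6729/60 = 149.711215
  E ⇒ keep positive
Point 6:
  φ: 59° + 13/60 + 23.2/3600 = 59 + 0.216667 + 0.006444 = 59.223111
  N ⇒ keep positive
  Lon: 30° + 2/60 + 25.3/3600 = 30 + 0.033333 + 0.007028 = 30.040361
  W → negative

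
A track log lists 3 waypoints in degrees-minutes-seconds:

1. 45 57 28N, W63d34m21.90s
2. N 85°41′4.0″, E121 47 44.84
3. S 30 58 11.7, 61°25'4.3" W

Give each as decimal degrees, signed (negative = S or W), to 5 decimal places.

Point 1:
  Lat: 45° + 57/60 + 28/3600 = 45 + 0.950000 + 0.007778 = 45.957778
  N → positive
  Longitude: 34′ + 21.9″ = 34.36500′; 63 + 34.36500/60 = 63.572750
  W ⇒ negate
Point 2:
  Latitude: 85° + 41/60 + 4/3600 = 85 + 0.683333 + 0.001111 = 85.684444
  N ⇒ keep positive
  λ: 47′ + 44.84″ = 47.74733′; 121 + 47.74733/60 = 121.795789
  E → positive
Point 3:
  Latitude: 30 + 58/60 + 11.7/3600 = 30.969917
  hemisphere S, so the sign is −
  Lon: 61° + 25/60 + 4.3/3600 = 61 + 0.416667 + 0.001194 = 61.417861
  hemisphere W, so the sign is −

1. 45.95778, -63.57275
2. 85.68444, 121.79579
3. -30.96992, -61.41786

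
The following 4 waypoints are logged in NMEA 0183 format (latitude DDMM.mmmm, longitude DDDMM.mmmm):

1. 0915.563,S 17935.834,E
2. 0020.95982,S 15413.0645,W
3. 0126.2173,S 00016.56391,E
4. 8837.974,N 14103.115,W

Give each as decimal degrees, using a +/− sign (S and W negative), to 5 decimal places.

Point 1:
  Latitude: degrees = first 2 digits = 9, minutes = 15.563; 9 + 15.563/60 = 9.259383
  S ⇒ negate
  Longitude: split at 3 digits → 179° and 35.834′; 179 + 35.834/60 = 179.597233
  E ⇒ keep positive
Point 2:
  Lat: degrees = first 2 digits = 0, minutes = 20.95982; 0 + 20.95982/60 = 0.349330
  hemisphere S, so the sign is −
  Lon: degrees = first 3 digits = 154, minutes = 13.0645; 154 + 13.0645/60 = 154.217742
  W → negative
Point 3:
  Lat: split at 2 digits → 01° and 26.2173′; 1 + 26.2173/60 = 1.436955
  S → negative
  Lon: degrees = first 3 digits = 0, minutes = 16.56391; 0 + 16.56391/60 = 0.276065
  E ⇒ keep positive
Point 4:
  Lat: degrees = first 2 digits = 88, minutes = 37.974; 88 + 37.974/60 = 88.632900
  N → positive
  Longitude: split at 3 digits → 141° and 3.115′; 141 + 3.115/60 = 141.051917
  hemisphere W, so the sign is −

1. -9.25938, 179.59723
2. -0.34933, -154.21774
3. -1.43696, 0.27607
4. 88.63290, -141.05192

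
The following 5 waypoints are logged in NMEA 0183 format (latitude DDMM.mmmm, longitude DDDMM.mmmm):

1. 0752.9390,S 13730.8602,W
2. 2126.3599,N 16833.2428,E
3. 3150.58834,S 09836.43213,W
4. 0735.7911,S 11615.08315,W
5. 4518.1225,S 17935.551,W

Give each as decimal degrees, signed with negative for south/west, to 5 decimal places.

Point 1:
  Latitude: split at 2 digits → 07° and 52.939′; 7 + 52.939/60 = 7.882317
  S ⇒ negate
  λ: split at 3 digits → 137° and 30.8602′; 137 + 30.8602/60 = 137.514337
  hemisphere W, so the sign is −
Point 2:
  φ: split at 2 digits → 21° and 26.3599′; 21 + 26.3599/60 = 21.439332
  N ⇒ keep positive
  Lon: degrees = first 3 digits = 168, minutes = 33.2428; 168 + 33.2428/60 = 168.554047
  E ⇒ keep positive
Point 3:
  Lat: degrees = first 2 digits = 31, minutes = 50.58834; 31 + 50.58834/60 = 31.843139
  hemisphere S, so the sign is −
  Lon: degrees = first 3 digits = 98, minutes = 36.43213; 98 + 36.43213/60 = 98.607202
  hemisphere W, so the sign is −
Point 4:
  Lat: degrees = first 2 digits = 7, minutes = 35.7911; 7 + 35.7911/60 = 7.596518
  S → negative
  Lon: degrees = first 3 digits = 116, minutes = 15.08315; 116 + 15.08315/60 = 116.251386
  hemisphere W, so the sign is −
Point 5:
  Lat: split at 2 digits → 45° and 18.1225′; 45 + 18.1225/60 = 45.302042
  S ⇒ negate
  Longitude: split at 3 digits → 179° and 35.551′; 179 + 35.551/60 = 179.592517
  W → negative

1. -7.88232, -137.51434
2. 21.43933, 168.55405
3. -31.84314, -98.60720
4. -7.59652, -116.25139
5. -45.30204, -179.59252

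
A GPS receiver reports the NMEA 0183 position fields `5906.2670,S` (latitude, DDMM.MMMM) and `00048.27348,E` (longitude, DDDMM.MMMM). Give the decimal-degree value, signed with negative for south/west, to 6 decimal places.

Latitude: split at 2 digits → 59° and 6.267′; 59 + 6.267/60 = 59.1044500
hemisphere S, so the sign is −
Longitude: split at 3 digits → 000° and 48.27348′; 0 + 48.27348/60 = 0.8045580
E → positive

-59.104450, 0.804558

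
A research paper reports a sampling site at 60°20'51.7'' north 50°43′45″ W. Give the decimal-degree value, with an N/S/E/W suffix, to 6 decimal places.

φ: 60° + 20/60 + 51.7/3600 = 60 + 0.333333 + 0.014361 = 60.3476944
Longitude: 43′ + 45″ = 43.75000′; 50 + 43.75000/60 = 50.7291667

60.347694° N, 50.729167° W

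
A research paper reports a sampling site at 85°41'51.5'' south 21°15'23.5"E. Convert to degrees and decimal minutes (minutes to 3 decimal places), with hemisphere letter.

85° 41.858′ S, 21° 15.392′ E

Latitude: seconds/60 = 0.85833; minutes = 41 + 0.85833 = 41.85833
Longitude: seconds/60 = 0.39167; minutes = 15 + 0.39167 = 15.39167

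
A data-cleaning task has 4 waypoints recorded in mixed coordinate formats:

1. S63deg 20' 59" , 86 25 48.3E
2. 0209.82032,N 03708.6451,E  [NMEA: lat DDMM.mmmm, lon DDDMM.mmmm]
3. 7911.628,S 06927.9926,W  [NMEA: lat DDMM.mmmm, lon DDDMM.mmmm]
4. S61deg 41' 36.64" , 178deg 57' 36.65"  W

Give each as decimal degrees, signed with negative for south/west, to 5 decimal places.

Point 1:
  Lat: 20′ + 59″ = 20.98333′; 63 + 20.98333/60 = 63.349722
  S → negative
  Longitude: 86° + 25/60 + 48.3/3600 = 86 + 0.416667 + 0.013417 = 86.430083
  E ⇒ keep positive
Point 2:
  Latitude: degrees = first 2 digits = 2, minutes = 9.82032; 2 + 9.82032/60 = 2.163672
  N ⇒ keep positive
  Lon: degrees = first 3 digits = 37, minutes = 8.6451; 37 + 8.6451/60 = 37.144085
  E ⇒ keep positive
Point 3:
  Latitude: split at 2 digits → 79° and 11.628′; 79 + 11.628/60 = 79.193800
  S → negative
  Lon: degrees = first 3 digits = 69, minutes = 27.9926; 69 + 27.9926/60 = 69.466543
  W → negative
Point 4:
  Latitude: 61° + 41/60 + 36.64/3600 = 61 + 0.683333 + 0.010178 = 61.693511
  hemisphere S, so the sign is −
  Longitude: 178° + 57/60 + 36.65/3600 = 178 + 0.950000 + 0.010181 = 178.960181
  W ⇒ negate

1. -63.34972, 86.43008
2. 2.16367, 37.14409
3. -79.19380, -69.46654
4. -61.69351, -178.96018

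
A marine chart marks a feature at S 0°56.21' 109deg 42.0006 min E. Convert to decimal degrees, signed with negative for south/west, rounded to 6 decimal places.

φ: 0 + 56.21/60 = 0.9368333
hemisphere S, so the sign is −
λ: 42.0006′ = 0.700010°; total 109.7000100
E ⇒ keep positive

-0.936833, 109.700010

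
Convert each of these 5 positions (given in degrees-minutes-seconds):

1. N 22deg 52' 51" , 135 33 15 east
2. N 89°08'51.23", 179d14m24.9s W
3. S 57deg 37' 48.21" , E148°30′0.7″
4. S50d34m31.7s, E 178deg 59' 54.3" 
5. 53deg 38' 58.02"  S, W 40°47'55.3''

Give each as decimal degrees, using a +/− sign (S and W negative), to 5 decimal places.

1. 22.88083, 135.55417
2. 89.14756, -179.24025
3. -57.63006, 148.50019
4. -50.57547, 178.99842
5. -53.64945, -40.79869

Point 1:
  φ: 22 + 52/60 + 51/3600 = 22.880833
  N → positive
  λ: 135 + 33/60 + 15/3600 = 135.554167
  E ⇒ keep positive
Point 2:
  φ: 89 + 8/60 + 51.23/3600 = 89.147564
  N → positive
  Longitude: 179 + 14/60 + 24.9/3600 = 179.240250
  hemisphere W, so the sign is −
Point 3:
  Lat: 37′ + 48.21″ = 37.80350′; 57 + 37.80350/60 = 57.630058
  S ⇒ negate
  Lon: 148 + 30/60 + 0.7/3600 = 148.500194
  E ⇒ keep positive
Point 4:
  φ: 34′ + 31.7″ = 34.52833′; 50 + 34.52833/60 = 50.575472
  S → negative
  λ: 178 + 59/60 + 54.3/3600 = 178.998417
  E ⇒ keep positive
Point 5:
  φ: 38′ + 58.02″ = 38.96700′; 53 + 38.96700/60 = 53.649450
  S ⇒ negate
  Longitude: 47′ + 55.3″ = 47.92167′; 40 + 47.92167/60 = 40.798694
  hemisphere W, so the sign is −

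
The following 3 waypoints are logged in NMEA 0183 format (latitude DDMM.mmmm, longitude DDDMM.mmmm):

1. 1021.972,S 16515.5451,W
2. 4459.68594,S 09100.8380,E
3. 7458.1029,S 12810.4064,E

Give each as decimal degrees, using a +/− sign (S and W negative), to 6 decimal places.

Point 1:
  φ: split at 2 digits → 10° and 21.972′; 10 + 21.972/60 = 10.3662000
  S → negative
  λ: split at 3 digits → 165° and 15.5451′; 165 + 15.5451/60 = 165.2590850
  W → negative
Point 2:
  φ: degrees = first 2 digits = 44, minutes = 59.68594; 44 + 59.68594/60 = 44.9947657
  S ⇒ negate
  Longitude: split at 3 digits → 091° and 0.838′; 91 + 0.838/60 = 91.0139667
  E ⇒ keep positive
Point 3:
  Latitude: degrees = first 2 digits = 74, minutes = 58.1029; 74 + 58.1029/60 = 74.9683817
  S → negative
  λ: split at 3 digits → 128° and 10.4064′; 128 + 10.4064/60 = 128.1734400
  E ⇒ keep positive

1. -10.366200, -165.259085
2. -44.994766, 91.013967
3. -74.968382, 128.173440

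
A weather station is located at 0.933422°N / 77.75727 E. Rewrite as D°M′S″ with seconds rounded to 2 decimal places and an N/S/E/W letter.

φ: whole degrees 0; 56.00532′ → 56′ and 0.3192″
Lon: 0.757270 × 60 = 45.43620′ → 45′, remainder × 60 = 26.1720″

0°56′0.32″ N, 77°45′26.17″ E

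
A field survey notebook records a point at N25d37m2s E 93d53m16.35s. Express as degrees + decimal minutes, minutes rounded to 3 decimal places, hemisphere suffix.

25° 37.033′ N, 93° 53.273′ E

Lat: 37 + 2/60 = 37.03333′
Lon: 53 + 16.35/60 = 53.27250′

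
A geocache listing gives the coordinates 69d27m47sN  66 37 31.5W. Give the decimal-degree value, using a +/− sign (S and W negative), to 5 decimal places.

Latitude: 69 + 27/60 + 47/3600 = 69.463056
N → positive
Lon: 66 + 37/60 + 31.5/3600 = 66.625417
W → negative

69.46306, -66.62542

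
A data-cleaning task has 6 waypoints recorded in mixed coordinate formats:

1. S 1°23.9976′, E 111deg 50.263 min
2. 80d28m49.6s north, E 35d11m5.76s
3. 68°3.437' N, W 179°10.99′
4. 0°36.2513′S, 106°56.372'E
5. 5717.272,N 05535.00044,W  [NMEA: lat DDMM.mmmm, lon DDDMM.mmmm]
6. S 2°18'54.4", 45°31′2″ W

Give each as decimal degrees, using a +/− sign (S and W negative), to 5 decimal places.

Point 1:
  Lat: 1 + 23.9976/60 = 1.399960
  S ⇒ negate
  λ: 111 + 50.263/60 = 111.837717
  E → positive
Point 2:
  Latitude: 80° + 28/60 + 49.6/3600 = 80 + 0.466667 + 0.013778 = 80.480444
  N ⇒ keep positive
  Lon: 35° + 11/60 + 5.76/3600 = 35 + 0.183333 + 0.001600 = 35.184933
  E → positive
Point 3:
  Lat: 68 + 3.437/60 = 68.057283
  N ⇒ keep positive
  Longitude: 10.99′ = 0.183167°; total 179.183167
  hemisphere W, so the sign is −
Point 4:
  φ: 0 + 36.2513/60 = 0.604188
  hemisphere S, so the sign is −
  Lon: 106 + 56.372/60 = 106.939533
  E ⇒ keep positive
Point 5:
  Lat: degrees = first 2 digits = 57, minutes = 17.272; 57 + 17.272/60 = 57.287867
  N ⇒ keep positive
  λ: split at 3 digits → 055° and 35.00044′; 55 + 35.00044/60 = 55.583341
  W ⇒ negate
Point 6:
  Latitude: 18′ + 54.4″ = 18.90667′; 2 + 18.90667/60 = 2.315111
  hemisphere S, so the sign is −
  Longitude: 45 + 31/60 + 2/3600 = 45.517222
  W → negative

1. -1.39996, 111.83772
2. 80.48044, 35.18493
3. 68.05728, -179.18317
4. -0.60419, 106.93953
5. 57.28787, -55.58334
6. -2.31511, -45.51722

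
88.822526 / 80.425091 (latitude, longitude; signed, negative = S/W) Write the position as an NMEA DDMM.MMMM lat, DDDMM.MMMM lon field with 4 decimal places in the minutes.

φ: 88° + 0.822526 × 60 = 88° 49.351560′
Lon: fractional part 0.425091 → 25.505460 minutes

8849.3516,N / 08025.5055,E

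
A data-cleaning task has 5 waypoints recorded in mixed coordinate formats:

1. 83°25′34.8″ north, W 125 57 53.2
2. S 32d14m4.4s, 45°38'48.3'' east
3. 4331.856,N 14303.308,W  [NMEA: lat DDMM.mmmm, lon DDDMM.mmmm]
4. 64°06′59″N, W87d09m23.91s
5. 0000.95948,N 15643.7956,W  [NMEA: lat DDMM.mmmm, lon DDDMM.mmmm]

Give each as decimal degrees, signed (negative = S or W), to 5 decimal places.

Point 1:
  Latitude: 83° + 25/60 + 34.8/3600 = 83 + 0.416667 + 0.009667 = 83.426333
  N → positive
  Lon: 125 + 57/60 + 53.2/3600 = 125.964778
  W ⇒ negate
Point 2:
  φ: 14′ + 4.4″ = 14.07333′; 32 + 14.07333/60 = 32.234556
  S → negative
  Lon: 38′ + 48.3″ = 38.80500′; 45 + 38.80500/60 = 45.646750
  E → positive
Point 3:
  Lat: degrees = first 2 digits = 43, minutes = 31.856; 43 + 31.856/60 = 43.530933
  N ⇒ keep positive
  Lon: split at 3 digits → 143° and 3.308′; 143 + 3.308/60 = 143.055133
  hemisphere W, so the sign is −
Point 4:
  Latitude: 64 + 6/60 + 59/3600 = 64.116389
  N → positive
  λ: 9′ + 23.91″ = 9.39850′; 87 + 9.39850/60 = 87.156642
  W → negative
Point 5:
  φ: degrees = first 2 digits = 0, minutes = 0.95948; 0 + 0.95948/60 = 0.015991
  N → positive
  λ: degrees = first 3 digits = 156, minutes = 43.7956; 156 + 43.7956/60 = 156.729927
  W → negative

1. 83.42633, -125.96478
2. -32.23456, 45.64675
3. 43.53093, -143.05513
4. 64.11639, -87.15664
5. 0.01599, -156.72993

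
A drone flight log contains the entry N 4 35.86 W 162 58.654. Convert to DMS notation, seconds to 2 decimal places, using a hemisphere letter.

4°35′51.60″ N, 162°58′39.24″ W

Latitude: 35.86000′ → 35′ and 0.86000 × 60 = 51.6000″
Lon: fractional minutes 0.65400 × 60 = 39.2400″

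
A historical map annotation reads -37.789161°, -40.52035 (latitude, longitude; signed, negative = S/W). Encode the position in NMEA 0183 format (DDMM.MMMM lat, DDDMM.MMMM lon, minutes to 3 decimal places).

3747.350,S / 04031.221,W

Latitude is negative → S; |value| = 37.789161
Lat: fractional part 0.789161 → 47.34966 minutes
Longitude is negative → W; |value| = 40.520350
Longitude: minutes = (40.520350 − 40) × 60 = 31.22100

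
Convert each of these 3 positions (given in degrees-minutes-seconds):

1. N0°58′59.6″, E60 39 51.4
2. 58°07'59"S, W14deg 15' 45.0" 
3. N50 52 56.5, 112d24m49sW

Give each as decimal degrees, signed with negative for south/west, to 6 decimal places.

1. 0.983222, 60.664278
2. -58.133056, -14.262500
3. 50.882361, -112.413611

Point 1:
  φ: 0 + 58/60 + 59.6/3600 = 0.9832222
  N ⇒ keep positive
  λ: 60° + 39/60 + 51.4/3600 = 60 + 0.650000 + 0.014278 = 60.6642778
  E ⇒ keep positive
Point 2:
  φ: 58 + 7/60 + 59/3600 = 58.1330556
  hemisphere S, so the sign is −
  Lon: 14 + 15/60 + 45/3600 = 14.2625000
  hemisphere W, so the sign is −
Point 3:
  φ: 50 + 52/60 + 56.5/3600 = 50.8823611
  N ⇒ keep positive
  λ: 24′ + 49″ = 24.81667′; 112 + 24.81667/60 = 112.4136111
  hemisphere W, so the sign is −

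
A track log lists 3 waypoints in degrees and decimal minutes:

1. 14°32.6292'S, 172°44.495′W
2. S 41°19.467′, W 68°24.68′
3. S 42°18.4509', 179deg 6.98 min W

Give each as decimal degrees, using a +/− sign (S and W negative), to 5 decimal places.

1. -14.54382, -172.74158
2. -41.32445, -68.41133
3. -42.30752, -179.11633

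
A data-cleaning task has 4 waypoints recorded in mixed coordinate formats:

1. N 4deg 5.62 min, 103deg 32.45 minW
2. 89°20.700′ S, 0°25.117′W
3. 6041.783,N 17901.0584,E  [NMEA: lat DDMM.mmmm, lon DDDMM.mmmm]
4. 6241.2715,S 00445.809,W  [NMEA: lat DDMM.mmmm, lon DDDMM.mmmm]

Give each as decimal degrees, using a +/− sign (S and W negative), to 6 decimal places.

1. 4.093667, -103.540833
2. -89.345000, -0.418617
3. 60.696383, 179.017640
4. -62.687858, -4.763483

Point 1:
  φ: 5.62′ = 0.093667°; total 4.0936667
  N ⇒ keep positive
  Lon: 32.45′ = 0.540833°; total 103.5408333
  hemisphere W, so the sign is −
Point 2:
  φ: 89 + 20.7/60 = 89.3450000
  S → negative
  Lon: 0 + 25.117/60 = 0.4186167
  hemisphere W, so the sign is −
Point 3:
  Latitude: degrees = first 2 digits = 60, minutes = 41.783; 60 + 41.783/60 = 60.6963833
  N → positive
  λ: split at 3 digits → 179° and 1.0584′; 179 + 1.0584/60 = 179.0176400
  E ⇒ keep positive
Point 4:
  Latitude: degrees = first 2 digits = 62, minutes = 41.2715; 62 + 41.2715/60 = 62.6878583
  S ⇒ negate
  λ: degrees = first 3 digits = 4, minutes = 45.809; 4 + 45.809/60 = 4.7634833
  W → negative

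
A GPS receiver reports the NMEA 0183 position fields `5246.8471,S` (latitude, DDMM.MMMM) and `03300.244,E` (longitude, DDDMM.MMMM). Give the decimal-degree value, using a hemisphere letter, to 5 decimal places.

52.78079° S, 33.00407° E

Lat: degrees = first 2 digits = 52, minutes = 46.8471; 52 + 46.8471/60 = 52.780785
λ: split at 3 digits → 033° and 0.244′; 33 + 0.244/60 = 33.004067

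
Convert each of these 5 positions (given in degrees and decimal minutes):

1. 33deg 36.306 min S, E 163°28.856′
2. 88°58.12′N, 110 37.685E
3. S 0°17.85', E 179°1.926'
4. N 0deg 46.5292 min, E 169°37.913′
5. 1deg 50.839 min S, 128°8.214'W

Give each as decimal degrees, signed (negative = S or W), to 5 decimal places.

1. -33.60510, 163.48093
2. 88.96867, 110.62808
3. -0.29750, 179.03210
4. 0.77549, 169.63188
5. -1.84732, -128.13690

Point 1:
  φ: 33 + 36.306/60 = 33.605100
  S → negative
  Lon: 163 + 28.856/60 = 163.480933
  E → positive
Point 2:
  φ: 58.12′ = 0.968667°; total 88.968667
  N → positive
  λ: 37.685′ = 0.628083°; total 110.628083
  E → positive
Point 3:
  Latitude: 17.85′ = 0.297500°; total 0.297500
  S ⇒ negate
  Lon: 179 + 1.926/60 = 179.032100
  E → positive
Point 4:
  Latitude: 0 + 46.5292/60 = 0.775487
  N → positive
  Longitude: 169 + 37.913/60 = 169.631883
  E ⇒ keep positive
Point 5:
  φ: 50.839′ = 0.847317°; total 1.847317
  S → negative
  Longitude: 8.214′ = 0.136900°; total 128.136900
  hemisphere W, so the sign is −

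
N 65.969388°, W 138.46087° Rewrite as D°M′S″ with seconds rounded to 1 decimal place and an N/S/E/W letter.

65°58′9.8″ N, 138°27′39.1″ W

φ: whole degrees 65; 58.16328′ → 58′ and 9.797″
Longitude: 0.460870° → 27.65220′; 0.65220 × 60 = 39.132″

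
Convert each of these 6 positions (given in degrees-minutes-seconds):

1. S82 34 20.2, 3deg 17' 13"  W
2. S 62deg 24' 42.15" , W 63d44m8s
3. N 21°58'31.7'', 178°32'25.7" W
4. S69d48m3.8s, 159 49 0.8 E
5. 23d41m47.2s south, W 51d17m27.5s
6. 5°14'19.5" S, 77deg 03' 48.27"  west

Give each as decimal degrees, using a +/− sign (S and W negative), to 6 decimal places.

Point 1:
  Lat: 82° + 34/60 + 20.2/3600 = 82 + 0.566667 + 0.005611 = 82.5722778
  hemisphere S, so the sign is −
  λ: 17′ + 13″ = 17.21667′; 3 + 17.21667/60 = 3.2869444
  hemisphere W, so the sign is −
Point 2:
  Lat: 62 + 24/60 + 42.15/3600 = 62.4117083
  hemisphere S, so the sign is −
  λ: 63 + 44/60 + 8/3600 = 63.7355556
  W → negative
Point 3:
  Lat: 21° + 58/60 + 31.7/3600 = 21 + 0.966667 + 0.008806 = 21.9754722
  N → positive
  λ: 178° + 32/60 + 25.7/3600 = 178 + 0.533333 + 0.007139 = 178.5404722
  W → negative
Point 4:
  Latitude: 48′ + 3.8″ = 48.06333′; 69 + 48.06333/60 = 69.8010556
  S ⇒ negate
  Longitude: 49′ + 0.8″ = 49.01333′; 159 + 49.01333/60 = 159.8168889
  E → positive
Point 5:
  Lat: 23° + 41/60 + 47.2/3600 = 23 + 0.683333 + 0.013111 = 23.6964444
  S → negative
  Lon: 51° + 17/60 + 27.5/3600 = 51 + 0.283333 + 0.007639 = 51.2909722
  W → negative
Point 6:
  Latitude: 5 + 14/60 + 19.5/3600 = 5.2387500
  S ⇒ negate
  λ: 77 + 3/60 + 48.27/3600 = 77.0634083
  W → negative

1. -82.572278, -3.286944
2. -62.411708, -63.735556
3. 21.975472, -178.540472
4. -69.801056, 159.816889
5. -23.696444, -51.290972
6. -5.238750, -77.063408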